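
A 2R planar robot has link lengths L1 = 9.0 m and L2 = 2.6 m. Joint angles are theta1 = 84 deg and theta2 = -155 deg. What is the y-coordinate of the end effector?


Convert angles to radians: theta1 = 1.4661, theta2 = -2.7053
y = L1*sin(theta1) + L2*sin(theta1+theta2)
y = 8.9507 + -2.4583
y = 6.4923


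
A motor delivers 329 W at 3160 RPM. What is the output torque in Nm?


omega = 3160 * 2*pi/60 = 330.9144 rad/s
tau = P / omega = 329 / 330.9144
= 0.9942 Nm


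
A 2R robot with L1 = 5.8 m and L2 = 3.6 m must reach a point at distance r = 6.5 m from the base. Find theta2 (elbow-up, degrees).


cos(theta2) = (r^2 - L1^2 - L2^2) / (2*L1*L2)
cos(theta2) = (42.25 - 33.64 - 12.96) / 41.76
cos(theta2) = -0.104167
theta2 = 95.9792 degrees


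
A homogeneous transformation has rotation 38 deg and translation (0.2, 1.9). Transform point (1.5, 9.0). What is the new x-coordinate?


x' = cos(theta)*px - sin(theta)*py + tx
= 0.788*1.5 - 0.6157*9.0 + 0.2
= -4.1589


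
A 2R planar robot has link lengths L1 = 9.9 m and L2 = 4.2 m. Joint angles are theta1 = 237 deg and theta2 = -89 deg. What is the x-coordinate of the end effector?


Convert angles to radians: theta1 = 4.1364, theta2 = -1.5533
x = L1*cos(theta1) + L2*cos(theta1+theta2)
x = -5.3919 + -3.5618
x = -8.9537


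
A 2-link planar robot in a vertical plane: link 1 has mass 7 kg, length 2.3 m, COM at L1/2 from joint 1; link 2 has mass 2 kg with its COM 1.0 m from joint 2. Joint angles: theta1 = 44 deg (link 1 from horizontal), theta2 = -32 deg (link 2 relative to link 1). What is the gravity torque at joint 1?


Horizontal distance from joint 1 to link-1 COM:
  x_c1 = (L1/2)*cos(t1) = 1.15 * 0.7193 = 0.8272 m
Horizontal distance from joint 1 to link-2 COM:
  x_c2 = L1*cos(t1) + Lc2*cos(t1+t2)
       = 2.3*0.7193 + 1.0*0.9781 = 2.6326 m
tau1 = m1*g*x_c1 + m2*g*x_c2
     = 7*9.81*0.8272 + 2*9.81*2.6326
     = 56.8066 + 51.6522
     = 108.4588 Nm


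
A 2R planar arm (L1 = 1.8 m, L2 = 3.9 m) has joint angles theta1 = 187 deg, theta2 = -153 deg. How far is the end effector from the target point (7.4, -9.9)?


End effector via forward kinematics:
x = L1*cos(t1) + L2*cos(t1+t2) = 1.4467
y = L1*sin(t1) + L2*sin(t1+t2) = 1.9615
Distance to target:
d = sqrt((7.4 - 1.4467)^2 + (-9.9 - 1.9615)^2)
= sqrt(35.4422 + 140.6949)
= 13.2717 m


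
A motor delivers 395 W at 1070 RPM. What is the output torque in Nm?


omega = 1070 * 2*pi/60 = 112.0501 rad/s
tau = P / omega = 395 / 112.0501
= 3.5252 Nm


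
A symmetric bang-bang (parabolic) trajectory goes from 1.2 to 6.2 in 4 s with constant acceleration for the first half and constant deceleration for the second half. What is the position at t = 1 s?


Symmetric rest-to-rest: each phase covers (pf-p0)/2 in time T/2. 0.5*a*(T/2)^2 = (pf-p0)/2 => a = 4*(pf-p0)/T^2
a = 4*(6.2-1.2)/4^2 = 1.25
t = 1 is in the acceleration phase (t <= T/2).
p = p0 + 0.5*a*t^2 = 1.2 + 0.5*1.25*1^2
= 1.825


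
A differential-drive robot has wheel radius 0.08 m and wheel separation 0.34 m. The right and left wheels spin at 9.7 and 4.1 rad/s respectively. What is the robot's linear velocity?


vR = r*wR = 0.08*9.7 = 0.776 m/s
vL = r*wL = 0.08*4.1 = 0.328 m/s
v = (vR+vL)/2 = 0.552 m/s
omega = (vR-vL)/L = 1.3176 rad/s
linear velocity = 0.552 m/s


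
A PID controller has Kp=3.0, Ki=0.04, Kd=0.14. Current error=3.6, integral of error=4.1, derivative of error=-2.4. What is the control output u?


u = Kp*e + Ki*int(e) + Kd*de/dt
= 3.0*3.6 + 0.04*4.1 + 0.14*(-2.4)
= 10.8 + 0.164 + -0.336
= 10.628


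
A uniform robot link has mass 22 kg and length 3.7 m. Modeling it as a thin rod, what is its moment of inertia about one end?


I = (1/3) * m * L^2
= (1/3) * 22 * 3.7^2
= 0.333333 * 22 * 13.69
= 100.3933 kg*m^2


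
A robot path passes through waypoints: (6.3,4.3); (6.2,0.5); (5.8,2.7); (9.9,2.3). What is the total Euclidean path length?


Segment lengths:
  seg1 = sqrt((-0.1)^2 + (-3.8)^2) = 3.8013
  seg2 = sqrt((-0.4)^2 + (2.2)^2) = 2.2361
  seg3 = sqrt((4.1)^2 + (-0.4)^2) = 4.1195
Total = 10.1568


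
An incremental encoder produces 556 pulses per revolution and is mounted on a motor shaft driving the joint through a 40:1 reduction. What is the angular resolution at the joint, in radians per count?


counts per rev = 556
effective counts at joint = 556 * 40 = 22240
resolution = 2*pi / 22240
= 2.8252e-04 rad/count


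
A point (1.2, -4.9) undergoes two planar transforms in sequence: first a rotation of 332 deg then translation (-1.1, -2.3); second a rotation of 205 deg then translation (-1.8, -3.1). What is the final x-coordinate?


After transform 1:
x1 = cos(332)*1.2 - sin(332)*-4.9 + -1.1 = -2.3409
y1 = sin(332)*1.2 + cos(332)*-4.9 + -2.3 = -7.1898
After transform 2:
x2 = cos(205)*-2.3409 - sin(205)*-7.1898 + -1.8
= -2.717


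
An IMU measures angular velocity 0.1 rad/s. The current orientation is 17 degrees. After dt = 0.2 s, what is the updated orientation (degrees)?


delta_theta = w * dt = 0.1 * 0.2 = 0.02 rad
= 1.1459 deg
theta_new = 17 + 1.1459 = 18.1459 deg


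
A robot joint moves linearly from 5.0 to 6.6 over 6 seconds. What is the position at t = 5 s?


s = t/T = 5/6 = 0.8333
p(t) = p0 + (pf-p0)*s
= 5.0 + (6.6 - 5.0) * 0.8333
= 6.3333


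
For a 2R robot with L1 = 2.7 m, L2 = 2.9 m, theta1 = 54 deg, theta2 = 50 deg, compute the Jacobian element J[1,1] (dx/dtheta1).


J[1,1] = -L1*sin(t1) - L2*sin(t1+t2)
= -2.7*sin(54) - 2.9*sin(104)
= -4.9982


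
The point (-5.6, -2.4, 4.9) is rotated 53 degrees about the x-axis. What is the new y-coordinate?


Rotation about x-axis: y' = y*cos(theta) - z*sin(theta)
= -2.4 * 0.6018 - 4.9 * 0.7986
= -5.3577


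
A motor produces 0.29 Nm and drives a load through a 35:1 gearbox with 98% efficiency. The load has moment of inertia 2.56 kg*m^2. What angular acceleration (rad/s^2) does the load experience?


tau_out = tau_motor * N * eta
= 0.29 * 35 * 0.98 = 9.947 Nm
alpha = tau_out / I = 9.947 / 2.56
= 3.8855 rad/s^2


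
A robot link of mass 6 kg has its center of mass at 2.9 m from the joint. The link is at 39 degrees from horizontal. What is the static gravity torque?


tau = m*g*L*cos(angle)
= 6 * 9.81 * 2.9 * cos(39 deg)
= 6 * 9.81 * 2.9 * 0.7771
= 132.6542 Nm


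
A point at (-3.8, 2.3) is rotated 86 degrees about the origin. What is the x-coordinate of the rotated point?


x' = x*cos(theta) - y*sin(theta)
cos(86 deg) = 0.0698, sin(86 deg) = 0.9976
x' = -3.8 * 0.0698 - 2.3 * 0.9976
= -0.2651 - 2.2944
= -2.5595


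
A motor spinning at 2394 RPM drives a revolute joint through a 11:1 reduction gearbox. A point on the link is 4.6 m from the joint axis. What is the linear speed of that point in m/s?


omega_motor = 2394 * 2*pi/60 = 250.6991 rad/s
omega_joint = omega_motor / 11 = 22.7908 rad/s
v = omega_joint * r = 22.7908 * 4.6
= 104.8378 m/s


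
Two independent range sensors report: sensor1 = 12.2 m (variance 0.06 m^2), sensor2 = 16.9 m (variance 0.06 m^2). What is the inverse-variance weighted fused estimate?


w1 = (1/var1) / (1/var1 + 1/var2)
   = 16.6667 / (16.6667 + 16.6667) = 0.5
w2 = 1 - w1 = 0.5
fused = w1*s1 + w2*s2 = 6.1 + 8.45
= 14.55 m


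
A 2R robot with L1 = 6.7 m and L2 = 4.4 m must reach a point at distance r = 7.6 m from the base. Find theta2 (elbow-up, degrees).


cos(theta2) = (r^2 - L1^2 - L2^2) / (2*L1*L2)
cos(theta2) = (57.76 - 44.89 - 19.36) / 58.96
cos(theta2) = -0.110075
theta2 = 96.3196 degrees


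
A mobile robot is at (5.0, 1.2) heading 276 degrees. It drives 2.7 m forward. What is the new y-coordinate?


y_new = y0 + d*sin(theta)
= 1.2 + 2.7*sin(276)
= 1.2 + -2.6852
= -1.4852


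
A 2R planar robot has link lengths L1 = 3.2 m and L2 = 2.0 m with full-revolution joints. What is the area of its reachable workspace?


r_max = L1 + L2 = 5.2 m
r_min = |L1 - L2| = 1.2 m
Area = pi*(r_max^2 - r_min^2)
= pi*(27.04 - 1.44)
= pi * 25.6
= 80.4248 m^2


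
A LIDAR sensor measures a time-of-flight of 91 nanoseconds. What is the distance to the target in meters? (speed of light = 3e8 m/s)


tof = 91 ns = 9.1e-08 s
dist = c * tof / 2
= 3e8 * 9.1e-08 / 2
= 13.65 m


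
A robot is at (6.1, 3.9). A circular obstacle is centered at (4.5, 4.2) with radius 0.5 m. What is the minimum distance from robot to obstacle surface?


center_dist = sqrt((6.1-4.5)^2 + (3.9-4.2)^2)
= sqrt(2.56 + 0.09)
= 1.6279
min_dist = center_dist - radius = 1.6279 - 0.5 = 1.1279 m


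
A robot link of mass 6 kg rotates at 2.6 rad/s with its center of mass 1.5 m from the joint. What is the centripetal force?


F = m * omega^2 * r
= 6 * 2.6^2 * 1.5
= 6 * 6.76 * 1.5
= 60.84 N


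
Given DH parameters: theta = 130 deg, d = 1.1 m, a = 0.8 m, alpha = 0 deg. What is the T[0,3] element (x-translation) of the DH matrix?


T[0,3] = a * cos(theta)
= 0.8 * cos(130 deg)
= 0.8 * -0.6428
= -0.5142


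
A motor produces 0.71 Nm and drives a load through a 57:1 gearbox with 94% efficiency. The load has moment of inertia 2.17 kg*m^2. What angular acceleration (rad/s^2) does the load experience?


tau_out = tau_motor * N * eta
= 0.71 * 57 * 0.94 = 38.0418 Nm
alpha = tau_out / I = 38.0418 / 2.17
= 17.5308 rad/s^2


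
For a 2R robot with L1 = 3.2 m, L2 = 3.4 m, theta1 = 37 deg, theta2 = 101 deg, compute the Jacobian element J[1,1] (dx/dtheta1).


J[1,1] = -L1*sin(t1) - L2*sin(t1+t2)
= -3.2*sin(37) - 3.4*sin(138)
= -4.2009


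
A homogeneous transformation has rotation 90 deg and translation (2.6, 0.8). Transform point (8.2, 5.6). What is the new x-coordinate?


x' = cos(theta)*px - sin(theta)*py + tx
= 0.0*8.2 - 1.0*5.6 + 2.6
= -3.0


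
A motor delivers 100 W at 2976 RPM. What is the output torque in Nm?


omega = 2976 * 2*pi/60 = 311.646 rad/s
tau = P / omega = 100 / 311.646
= 0.3209 Nm


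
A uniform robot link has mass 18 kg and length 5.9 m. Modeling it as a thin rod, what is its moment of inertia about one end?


I = (1/3) * m * L^2
= (1/3) * 18 * 5.9^2
= 0.333333 * 18 * 34.81
= 208.86 kg*m^2


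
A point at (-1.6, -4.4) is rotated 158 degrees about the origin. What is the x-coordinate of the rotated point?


x' = x*cos(theta) - y*sin(theta)
cos(158 deg) = -0.9272, sin(158 deg) = 0.3746
x' = -1.6 * -0.9272 - -4.4 * 0.3746
= 1.4835 - -1.6483
= 3.1318


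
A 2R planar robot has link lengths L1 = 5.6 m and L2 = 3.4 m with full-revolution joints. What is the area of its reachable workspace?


r_max = L1 + L2 = 9.0 m
r_min = |L1 - L2| = 2.2 m
Area = pi*(r_max^2 - r_min^2)
= pi*(81.0 - 4.84)
= pi * 76.16
= 239.2637 m^2


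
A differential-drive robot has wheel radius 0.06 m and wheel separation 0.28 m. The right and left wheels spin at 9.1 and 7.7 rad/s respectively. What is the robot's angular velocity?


vR = r*wR = 0.06*9.1 = 0.546 m/s
vL = r*wL = 0.06*7.7 = 0.462 m/s
v = (vR+vL)/2 = 0.504 m/s
omega = (vR-vL)/L = 0.3 rad/s
angular velocity = 0.3 rad/s


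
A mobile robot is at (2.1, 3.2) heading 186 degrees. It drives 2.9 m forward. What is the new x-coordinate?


x_new = x0 + d*cos(theta)
= 2.1 + 2.9*cos(186)
= 2.1 + -2.8841
= -0.7841


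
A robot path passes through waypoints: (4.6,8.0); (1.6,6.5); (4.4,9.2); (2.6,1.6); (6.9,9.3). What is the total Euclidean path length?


Segment lengths:
  seg1 = sqrt((-3.0)^2 + (-1.5)^2) = 3.3541
  seg2 = sqrt((2.8)^2 + (2.7)^2) = 3.8897
  seg3 = sqrt((-1.8)^2 + (-7.6)^2) = 7.8102
  seg4 = sqrt((4.3)^2 + (7.7)^2) = 8.8193
Total = 23.8734


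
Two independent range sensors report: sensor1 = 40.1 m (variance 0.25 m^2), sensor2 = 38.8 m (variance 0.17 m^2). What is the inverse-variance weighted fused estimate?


w1 = (1/var1) / (1/var1 + 1/var2)
   = 4.0 / (4.0 + 5.8824) = 0.4048
w2 = 1 - w1 = 0.5952
fused = w1*s1 + w2*s2 = 16.231 + 23.0952
= 39.3262 m


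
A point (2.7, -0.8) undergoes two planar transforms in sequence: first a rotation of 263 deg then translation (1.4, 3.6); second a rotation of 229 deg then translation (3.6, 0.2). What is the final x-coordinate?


After transform 1:
x1 = cos(263)*2.7 - sin(263)*-0.8 + 1.4 = 0.2769
y1 = sin(263)*2.7 + cos(263)*-0.8 + 3.6 = 1.0176
After transform 2:
x2 = cos(229)*0.2769 - sin(229)*1.0176 + 3.6
= 4.1863


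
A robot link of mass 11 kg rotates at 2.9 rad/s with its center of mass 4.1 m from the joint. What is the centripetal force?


F = m * omega^2 * r
= 11 * 2.9^2 * 4.1
= 11 * 8.41 * 4.1
= 379.291 N


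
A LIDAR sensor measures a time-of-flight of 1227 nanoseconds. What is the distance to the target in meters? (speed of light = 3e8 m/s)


tof = 1227 ns = 1.227e-06 s
dist = c * tof / 2
= 3e8 * 1.227e-06 / 2
= 184.05 m


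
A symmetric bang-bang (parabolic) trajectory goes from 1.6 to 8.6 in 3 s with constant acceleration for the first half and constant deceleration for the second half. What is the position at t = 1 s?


Symmetric rest-to-rest: each phase covers (pf-p0)/2 in time T/2. 0.5*a*(T/2)^2 = (pf-p0)/2 => a = 4*(pf-p0)/T^2
a = 4*(8.6-1.6)/3^2 = 3.1111
t = 1 is in the acceleration phase (t <= T/2).
p = p0 + 0.5*a*t^2 = 1.6 + 0.5*3.1111*1^2
= 3.1556


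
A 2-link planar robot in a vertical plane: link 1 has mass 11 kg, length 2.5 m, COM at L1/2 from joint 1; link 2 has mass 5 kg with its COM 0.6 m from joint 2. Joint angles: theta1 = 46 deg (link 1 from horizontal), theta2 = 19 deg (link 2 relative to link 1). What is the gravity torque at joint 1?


Horizontal distance from joint 1 to link-1 COM:
  x_c1 = (L1/2)*cos(t1) = 1.25 * 0.6947 = 0.8683 m
Horizontal distance from joint 1 to link-2 COM:
  x_c2 = L1*cos(t1) + Lc2*cos(t1+t2)
       = 2.5*0.6947 + 0.6*0.4226 = 1.9902 m
tau1 = m1*g*x_c1 + m2*g*x_c2
     = 11*9.81*0.8683 + 5*9.81*1.9902
     = 93.7007 + 97.6201
     = 191.3209 Nm


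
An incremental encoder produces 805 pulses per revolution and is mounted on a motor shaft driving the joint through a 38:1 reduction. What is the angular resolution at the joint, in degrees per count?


counts per rev = 805
effective counts at joint = 805 * 38 = 30590
resolution = 360 / 30590
= 0.0118 deg/count


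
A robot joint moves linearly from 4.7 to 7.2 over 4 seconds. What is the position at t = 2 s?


s = t/T = 2/4 = 0.5
p(t) = p0 + (pf-p0)*s
= 4.7 + (7.2 - 4.7) * 0.5
= 5.95


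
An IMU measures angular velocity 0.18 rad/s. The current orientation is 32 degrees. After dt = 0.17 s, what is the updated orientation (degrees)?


delta_theta = w * dt = 0.18 * 0.17 = 0.0306 rad
= 1.7533 deg
theta_new = 32 + 1.7533 = 33.7533 deg


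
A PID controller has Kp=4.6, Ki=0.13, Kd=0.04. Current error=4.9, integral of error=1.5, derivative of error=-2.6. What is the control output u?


u = Kp*e + Ki*int(e) + Kd*de/dt
= 4.6*4.9 + 0.13*1.5 + 0.04*(-2.6)
= 22.54 + 0.195 + -0.104
= 22.631


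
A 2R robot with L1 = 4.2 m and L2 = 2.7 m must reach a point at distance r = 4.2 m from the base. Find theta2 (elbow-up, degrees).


cos(theta2) = (r^2 - L1^2 - L2^2) / (2*L1*L2)
cos(theta2) = (17.64 - 17.64 - 7.29) / 22.68
cos(theta2) = -0.321429
theta2 = 108.7493 degrees


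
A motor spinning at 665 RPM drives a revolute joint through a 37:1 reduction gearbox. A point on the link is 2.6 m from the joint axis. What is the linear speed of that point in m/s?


omega_motor = 665 * 2*pi/60 = 69.6386 rad/s
omega_joint = omega_motor / 37 = 1.8821 rad/s
v = omega_joint * r = 1.8821 * 2.6
= 4.8935 m/s


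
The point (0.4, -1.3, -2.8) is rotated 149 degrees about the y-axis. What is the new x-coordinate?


Rotation about y-axis: x' = x*cos(theta) + z*sin(theta)
= 0.4 * -0.8572 + -2.8 * 0.515
= -1.785


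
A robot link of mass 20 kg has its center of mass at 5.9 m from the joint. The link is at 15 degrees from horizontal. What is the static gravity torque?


tau = m*g*L*cos(angle)
= 20 * 9.81 * 5.9 * cos(15 deg)
= 20 * 9.81 * 5.9 * 0.9659
= 1118.1364 Nm


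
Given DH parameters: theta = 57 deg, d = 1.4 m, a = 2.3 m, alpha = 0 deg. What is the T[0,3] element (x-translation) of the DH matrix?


T[0,3] = a * cos(theta)
= 2.3 * cos(57 deg)
= 2.3 * 0.5446
= 1.2527


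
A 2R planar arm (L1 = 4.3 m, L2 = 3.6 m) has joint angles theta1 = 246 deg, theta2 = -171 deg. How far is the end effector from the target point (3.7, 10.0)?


End effector via forward kinematics:
x = L1*cos(t1) + L2*cos(t1+t2) = -0.8172
y = L1*sin(t1) + L2*sin(t1+t2) = -0.4509
Distance to target:
d = sqrt((3.7 - -0.8172)^2 + (10.0 - -0.4509)^2)
= sqrt(20.4053 + 109.2216)
= 11.3854 m


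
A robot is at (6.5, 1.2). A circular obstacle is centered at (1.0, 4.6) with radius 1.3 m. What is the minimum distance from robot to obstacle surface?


center_dist = sqrt((6.5-1.0)^2 + (1.2-4.6)^2)
= sqrt(30.25 + 11.56)
= 6.4661
min_dist = center_dist - radius = 6.4661 - 1.3 = 5.1661 m


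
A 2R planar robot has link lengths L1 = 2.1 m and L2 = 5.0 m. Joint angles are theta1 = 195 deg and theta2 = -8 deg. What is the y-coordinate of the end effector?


Convert angles to radians: theta1 = 3.4034, theta2 = -0.1396
y = L1*sin(theta1) + L2*sin(theta1+theta2)
y = -0.5435 + -0.6093
y = -1.1529


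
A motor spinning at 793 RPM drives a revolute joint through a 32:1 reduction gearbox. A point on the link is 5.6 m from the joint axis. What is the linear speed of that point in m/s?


omega_motor = 793 * 2*pi/60 = 83.0428 rad/s
omega_joint = omega_motor / 32 = 2.5951 rad/s
v = omega_joint * r = 2.5951 * 5.6
= 14.5325 m/s


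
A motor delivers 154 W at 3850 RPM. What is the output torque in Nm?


omega = 3850 * 2*pi/60 = 403.1711 rad/s
tau = P / omega = 154 / 403.1711
= 0.382 Nm


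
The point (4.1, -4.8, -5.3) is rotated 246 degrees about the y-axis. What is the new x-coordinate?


Rotation about y-axis: x' = x*cos(theta) + z*sin(theta)
= 4.1 * -0.4067 + -5.3 * -0.9135
= 3.1742


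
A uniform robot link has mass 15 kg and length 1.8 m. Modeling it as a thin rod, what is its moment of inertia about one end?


I = (1/3) * m * L^2
= (1/3) * 15 * 1.8^2
= 0.333333 * 15 * 3.24
= 16.2 kg*m^2


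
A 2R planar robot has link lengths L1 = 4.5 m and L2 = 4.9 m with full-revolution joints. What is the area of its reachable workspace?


r_max = L1 + L2 = 9.4 m
r_min = |L1 - L2| = 0.4 m
Area = pi*(r_max^2 - r_min^2)
= pi*(88.36 - 0.16)
= pi * 88.2
= 277.0885 m^2


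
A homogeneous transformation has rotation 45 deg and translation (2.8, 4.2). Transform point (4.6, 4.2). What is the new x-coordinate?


x' = cos(theta)*px - sin(theta)*py + tx
= 0.7071*4.6 - 0.7071*4.2 + 2.8
= 3.0828


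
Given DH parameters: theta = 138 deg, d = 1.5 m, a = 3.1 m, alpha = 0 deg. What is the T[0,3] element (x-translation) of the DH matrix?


T[0,3] = a * cos(theta)
= 3.1 * cos(138 deg)
= 3.1 * -0.7431
= -2.3037


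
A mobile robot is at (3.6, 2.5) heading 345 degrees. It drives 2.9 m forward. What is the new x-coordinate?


x_new = x0 + d*cos(theta)
= 3.6 + 2.9*cos(345)
= 3.6 + 2.8012
= 6.4012


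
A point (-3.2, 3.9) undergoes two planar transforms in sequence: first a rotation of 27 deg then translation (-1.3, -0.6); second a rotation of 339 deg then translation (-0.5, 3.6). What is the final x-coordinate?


After transform 1:
x1 = cos(27)*-3.2 - sin(27)*3.9 + -1.3 = -5.9218
y1 = sin(27)*-3.2 + cos(27)*3.9 + -0.6 = 1.4222
After transform 2:
x2 = cos(339)*-5.9218 - sin(339)*1.4222 + -0.5
= -5.5188


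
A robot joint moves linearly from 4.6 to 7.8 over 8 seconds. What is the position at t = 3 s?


s = t/T = 3/8 = 0.375
p(t) = p0 + (pf-p0)*s
= 4.6 + (7.8 - 4.6) * 0.375
= 5.8


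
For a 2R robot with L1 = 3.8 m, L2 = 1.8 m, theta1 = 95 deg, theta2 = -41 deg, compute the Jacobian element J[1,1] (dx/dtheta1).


J[1,1] = -L1*sin(t1) - L2*sin(t1+t2)
= -3.8*sin(95) - 1.8*sin(54)
= -5.2418


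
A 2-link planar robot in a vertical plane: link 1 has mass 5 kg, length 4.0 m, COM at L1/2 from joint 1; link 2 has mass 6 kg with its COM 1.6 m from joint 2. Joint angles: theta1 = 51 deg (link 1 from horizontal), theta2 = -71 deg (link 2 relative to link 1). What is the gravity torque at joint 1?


Horizontal distance from joint 1 to link-1 COM:
  x_c1 = (L1/2)*cos(t1) = 2.0 * 0.6293 = 1.2586 m
Horizontal distance from joint 1 to link-2 COM:
  x_c2 = L1*cos(t1) + Lc2*cos(t1+t2)
       = 4.0*0.6293 + 1.6*0.9397 = 4.0208 m
tau1 = m1*g*x_c1 + m2*g*x_c2
     = 5*9.81*1.2586 + 6*9.81*4.0208
     = 61.7363 + 236.6637
     = 298.4 Nm


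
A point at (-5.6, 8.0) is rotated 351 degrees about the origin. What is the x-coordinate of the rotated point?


x' = x*cos(theta) - y*sin(theta)
cos(351 deg) = 0.9877, sin(351 deg) = -0.1564
x' = -5.6 * 0.9877 - 8.0 * -0.1564
= -5.5311 - -1.2515
= -4.2796


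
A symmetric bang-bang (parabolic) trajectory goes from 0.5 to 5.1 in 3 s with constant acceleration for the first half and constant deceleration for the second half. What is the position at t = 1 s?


Symmetric rest-to-rest: each phase covers (pf-p0)/2 in time T/2. 0.5*a*(T/2)^2 = (pf-p0)/2 => a = 4*(pf-p0)/T^2
a = 4*(5.1-0.5)/3^2 = 2.0444
t = 1 is in the acceleration phase (t <= T/2).
p = p0 + 0.5*a*t^2 = 0.5 + 0.5*2.0444*1^2
= 1.5222


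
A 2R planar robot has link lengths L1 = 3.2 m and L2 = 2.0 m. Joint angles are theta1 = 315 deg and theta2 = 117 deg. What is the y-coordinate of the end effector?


Convert angles to radians: theta1 = 5.4978, theta2 = 2.042
y = L1*sin(theta1) + L2*sin(theta1+theta2)
y = -2.2627 + 1.9021
y = -0.3606


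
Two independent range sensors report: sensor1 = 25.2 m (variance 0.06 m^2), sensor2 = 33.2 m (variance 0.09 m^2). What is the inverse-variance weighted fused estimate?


w1 = (1/var1) / (1/var1 + 1/var2)
   = 16.6667 / (16.6667 + 11.1111) = 0.6
w2 = 1 - w1 = 0.4
fused = w1*s1 + w2*s2 = 15.12 + 13.28
= 28.4 m


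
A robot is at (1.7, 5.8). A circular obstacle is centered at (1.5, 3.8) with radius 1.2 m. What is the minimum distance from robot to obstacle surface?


center_dist = sqrt((1.7-1.5)^2 + (5.8-3.8)^2)
= sqrt(0.04 + 4.0)
= 2.01
min_dist = center_dist - radius = 2.01 - 1.2 = 0.81 m


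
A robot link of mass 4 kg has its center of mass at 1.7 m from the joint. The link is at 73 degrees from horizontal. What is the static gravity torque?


tau = m*g*L*cos(angle)
= 4 * 9.81 * 1.7 * cos(73 deg)
= 4 * 9.81 * 1.7 * 0.2924
= 19.5035 Nm


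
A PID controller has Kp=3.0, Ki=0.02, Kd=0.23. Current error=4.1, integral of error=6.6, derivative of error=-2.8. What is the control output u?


u = Kp*e + Ki*int(e) + Kd*de/dt
= 3.0*4.1 + 0.02*6.6 + 0.23*(-2.8)
= 12.3 + 0.132 + -0.644
= 11.788


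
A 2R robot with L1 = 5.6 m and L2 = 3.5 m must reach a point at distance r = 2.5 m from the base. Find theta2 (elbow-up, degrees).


cos(theta2) = (r^2 - L1^2 - L2^2) / (2*L1*L2)
cos(theta2) = (6.25 - 31.36 - 12.25) / 39.2
cos(theta2) = -0.953061
theta2 = 162.3755 degrees


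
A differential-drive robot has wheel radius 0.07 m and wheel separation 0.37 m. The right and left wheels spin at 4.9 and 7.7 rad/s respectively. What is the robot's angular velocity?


vR = r*wR = 0.07*4.9 = 0.343 m/s
vL = r*wL = 0.07*7.7 = 0.539 m/s
v = (vR+vL)/2 = 0.441 m/s
omega = (vR-vL)/L = -0.5297 rad/s
angular velocity = -0.5297 rad/s


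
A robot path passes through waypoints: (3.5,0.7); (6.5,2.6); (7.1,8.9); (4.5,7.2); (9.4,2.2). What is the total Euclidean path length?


Segment lengths:
  seg1 = sqrt((3.0)^2 + (1.9)^2) = 3.5511
  seg2 = sqrt((0.6)^2 + (6.3)^2) = 6.3285
  seg3 = sqrt((-2.6)^2 + (-1.7)^2) = 3.1064
  seg4 = sqrt((4.9)^2 + (-5.0)^2) = 7.0007
Total = 19.9867


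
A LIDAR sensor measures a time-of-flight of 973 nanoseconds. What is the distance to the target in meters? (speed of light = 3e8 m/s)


tof = 973 ns = 9.73e-07 s
dist = c * tof / 2
= 3e8 * 9.73e-07 / 2
= 145.95 m


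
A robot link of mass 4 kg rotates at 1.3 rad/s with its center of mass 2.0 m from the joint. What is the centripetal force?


F = m * omega^2 * r
= 4 * 1.3^2 * 2.0
= 4 * 1.69 * 2.0
= 13.52 N


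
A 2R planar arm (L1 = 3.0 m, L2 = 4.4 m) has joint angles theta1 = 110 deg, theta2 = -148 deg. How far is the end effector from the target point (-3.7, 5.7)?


End effector via forward kinematics:
x = L1*cos(t1) + L2*cos(t1+t2) = 2.4412
y = L1*sin(t1) + L2*sin(t1+t2) = 0.1102
Distance to target:
d = sqrt((-3.7 - 2.4412)^2 + (5.7 - 0.1102)^2)
= sqrt(37.7142 + 31.2462)
= 8.3042 m


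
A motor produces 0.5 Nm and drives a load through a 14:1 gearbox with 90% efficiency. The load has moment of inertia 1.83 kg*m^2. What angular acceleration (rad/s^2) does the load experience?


tau_out = tau_motor * N * eta
= 0.5 * 14 * 0.9 = 6.3 Nm
alpha = tau_out / I = 6.3 / 1.83
= 3.4426 rad/s^2


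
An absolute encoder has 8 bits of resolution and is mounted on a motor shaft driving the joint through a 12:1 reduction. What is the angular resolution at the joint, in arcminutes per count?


counts = 2^8 = 256
effective counts at joint = 256 * 12 = 3072
resolution = 360*60 / 3072
= 7.0312 arcmin/count


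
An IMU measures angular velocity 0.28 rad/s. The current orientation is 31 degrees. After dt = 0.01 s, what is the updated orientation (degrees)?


delta_theta = w * dt = 0.28 * 0.01 = 0.0028 rad
= 0.1604 deg
theta_new = 31 + 0.1604 = 31.1604 deg


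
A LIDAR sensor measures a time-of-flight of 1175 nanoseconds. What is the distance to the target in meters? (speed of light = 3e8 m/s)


tof = 1175 ns = 1.175e-06 s
dist = c * tof / 2
= 3e8 * 1.175e-06 / 2
= 176.25 m


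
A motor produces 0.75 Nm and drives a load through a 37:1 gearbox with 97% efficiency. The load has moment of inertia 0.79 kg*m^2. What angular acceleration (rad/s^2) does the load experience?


tau_out = tau_motor * N * eta
= 0.75 * 37 * 0.97 = 26.9175 Nm
alpha = tau_out / I = 26.9175 / 0.79
= 34.0728 rad/s^2


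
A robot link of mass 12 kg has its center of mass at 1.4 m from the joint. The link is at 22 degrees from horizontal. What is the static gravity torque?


tau = m*g*L*cos(angle)
= 12 * 9.81 * 1.4 * cos(22 deg)
= 12 * 9.81 * 1.4 * 0.9272
= 152.8073 Nm


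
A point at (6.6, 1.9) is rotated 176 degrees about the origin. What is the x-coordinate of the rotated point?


x' = x*cos(theta) - y*sin(theta)
cos(176 deg) = -0.9976, sin(176 deg) = 0.0698
x' = 6.6 * -0.9976 - 1.9 * 0.0698
= -6.5839 - 0.1325
= -6.7165


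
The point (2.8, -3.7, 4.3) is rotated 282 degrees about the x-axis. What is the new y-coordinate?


Rotation about x-axis: y' = y*cos(theta) - z*sin(theta)
= -3.7 * 0.2079 - 4.3 * -0.9781
= 3.4368


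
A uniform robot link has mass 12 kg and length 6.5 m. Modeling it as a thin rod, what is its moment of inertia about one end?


I = (1/3) * m * L^2
= (1/3) * 12 * 6.5^2
= 0.333333 * 12 * 42.25
= 169.0 kg*m^2


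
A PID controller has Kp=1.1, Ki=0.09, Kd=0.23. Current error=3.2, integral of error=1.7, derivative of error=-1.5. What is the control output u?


u = Kp*e + Ki*int(e) + Kd*de/dt
= 1.1*3.2 + 0.09*1.7 + 0.23*(-1.5)
= 3.52 + 0.153 + -0.345
= 3.328


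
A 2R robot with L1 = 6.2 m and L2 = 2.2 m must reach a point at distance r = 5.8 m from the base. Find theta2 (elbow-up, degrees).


cos(theta2) = (r^2 - L1^2 - L2^2) / (2*L1*L2)
cos(theta2) = (33.64 - 38.44 - 4.84) / 27.28
cos(theta2) = -0.353372
theta2 = 110.6937 degrees


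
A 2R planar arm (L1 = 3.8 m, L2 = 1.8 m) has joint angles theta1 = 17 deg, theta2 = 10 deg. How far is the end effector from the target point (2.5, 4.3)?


End effector via forward kinematics:
x = L1*cos(t1) + L2*cos(t1+t2) = 5.2378
y = L1*sin(t1) + L2*sin(t1+t2) = 1.9282
Distance to target:
d = sqrt((2.5 - 5.2378)^2 + (4.3 - 1.9282)^2)
= sqrt(7.4954 + 5.6255)
= 3.6223 m


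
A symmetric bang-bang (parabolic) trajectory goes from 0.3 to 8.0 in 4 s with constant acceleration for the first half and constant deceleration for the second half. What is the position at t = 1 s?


Symmetric rest-to-rest: each phase covers (pf-p0)/2 in time T/2. 0.5*a*(T/2)^2 = (pf-p0)/2 => a = 4*(pf-p0)/T^2
a = 4*(8.0-0.3)/4^2 = 1.925
t = 1 is in the acceleration phase (t <= T/2).
p = p0 + 0.5*a*t^2 = 0.3 + 0.5*1.925*1^2
= 1.2625


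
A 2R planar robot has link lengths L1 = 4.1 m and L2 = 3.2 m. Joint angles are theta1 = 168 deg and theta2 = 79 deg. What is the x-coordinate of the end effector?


Convert angles to radians: theta1 = 2.9322, theta2 = 1.3788
x = L1*cos(theta1) + L2*cos(theta1+theta2)
x = -4.0104 + -1.2503
x = -5.2607


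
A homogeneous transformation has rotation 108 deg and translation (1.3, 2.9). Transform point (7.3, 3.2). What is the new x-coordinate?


x' = cos(theta)*px - sin(theta)*py + tx
= -0.309*7.3 - 0.9511*3.2 + 1.3
= -3.9992


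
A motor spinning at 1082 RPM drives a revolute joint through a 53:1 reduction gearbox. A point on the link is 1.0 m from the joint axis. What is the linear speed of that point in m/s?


omega_motor = 1082 * 2*pi/60 = 113.3068 rad/s
omega_joint = omega_motor / 53 = 2.1379 rad/s
v = omega_joint * r = 2.1379 * 1.0
= 2.1379 m/s


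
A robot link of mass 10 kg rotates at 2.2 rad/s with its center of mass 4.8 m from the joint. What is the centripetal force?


F = m * omega^2 * r
= 10 * 2.2^2 * 4.8
= 10 * 4.84 * 4.8
= 232.32 N


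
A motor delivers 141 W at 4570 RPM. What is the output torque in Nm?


omega = 4570 * 2*pi/60 = 478.5693 rad/s
tau = P / omega = 141 / 478.5693
= 0.2946 Nm


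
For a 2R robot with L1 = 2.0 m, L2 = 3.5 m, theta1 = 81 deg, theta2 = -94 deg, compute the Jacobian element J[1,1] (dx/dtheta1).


J[1,1] = -L1*sin(t1) - L2*sin(t1+t2)
= -2.0*sin(81) - 3.5*sin(-13)
= -1.188


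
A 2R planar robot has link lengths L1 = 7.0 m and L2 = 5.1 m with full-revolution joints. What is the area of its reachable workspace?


r_max = L1 + L2 = 12.1 m
r_min = |L1 - L2| = 1.9 m
Area = pi*(r_max^2 - r_min^2)
= pi*(146.41 - 3.61)
= pi * 142.8
= 448.6194 m^2


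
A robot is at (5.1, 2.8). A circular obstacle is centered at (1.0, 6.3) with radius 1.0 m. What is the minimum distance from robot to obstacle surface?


center_dist = sqrt((5.1-1.0)^2 + (2.8-6.3)^2)
= sqrt(16.81 + 12.25)
= 5.3907
min_dist = center_dist - radius = 5.3907 - 1.0 = 4.3907 m


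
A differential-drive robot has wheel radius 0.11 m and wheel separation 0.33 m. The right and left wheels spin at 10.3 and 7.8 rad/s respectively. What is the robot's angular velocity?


vR = r*wR = 0.11*10.3 = 1.133 m/s
vL = r*wL = 0.11*7.8 = 0.858 m/s
v = (vR+vL)/2 = 0.9955 m/s
omega = (vR-vL)/L = 0.8333 rad/s
angular velocity = 0.8333 rad/s


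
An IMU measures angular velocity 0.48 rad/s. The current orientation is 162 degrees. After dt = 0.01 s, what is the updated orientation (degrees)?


delta_theta = w * dt = 0.48 * 0.01 = 0.0048 rad
= 0.275 deg
theta_new = 162 + 0.275 = 162.275 deg


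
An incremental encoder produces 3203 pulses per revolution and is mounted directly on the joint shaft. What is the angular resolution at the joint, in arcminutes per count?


counts per rev = 3203
resolution = 360*60 / 3203
= 6.7437 arcmin/count


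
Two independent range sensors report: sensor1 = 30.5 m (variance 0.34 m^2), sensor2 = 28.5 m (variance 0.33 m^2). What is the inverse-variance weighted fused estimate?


w1 = (1/var1) / (1/var1 + 1/var2)
   = 2.9412 / (2.9412 + 3.0303) = 0.4925
w2 = 1 - w1 = 0.5075
fused = w1*s1 + w2*s2 = 15.0224 + 14.4627
= 29.4851 m


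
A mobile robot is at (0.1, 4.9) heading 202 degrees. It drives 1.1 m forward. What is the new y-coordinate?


y_new = y0 + d*sin(theta)
= 4.9 + 1.1*sin(202)
= 4.9 + -0.4121
= 4.4879


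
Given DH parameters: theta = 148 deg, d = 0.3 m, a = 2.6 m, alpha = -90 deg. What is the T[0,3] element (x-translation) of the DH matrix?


T[0,3] = a * cos(theta)
= 2.6 * cos(148 deg)
= 2.6 * -0.848
= -2.2049


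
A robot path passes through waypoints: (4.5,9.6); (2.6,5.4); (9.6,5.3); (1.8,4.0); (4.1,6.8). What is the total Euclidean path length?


Segment lengths:
  seg1 = sqrt((-1.9)^2 + (-4.2)^2) = 4.6098
  seg2 = sqrt((7.0)^2 + (-0.1)^2) = 7.0007
  seg3 = sqrt((-7.8)^2 + (-1.3)^2) = 7.9076
  seg4 = sqrt((2.3)^2 + (2.8)^2) = 3.6235
Total = 23.1416


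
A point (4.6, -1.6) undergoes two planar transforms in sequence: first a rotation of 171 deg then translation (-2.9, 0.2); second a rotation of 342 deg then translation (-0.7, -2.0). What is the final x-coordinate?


After transform 1:
x1 = cos(171)*4.6 - sin(171)*-1.6 + -2.9 = -7.1931
y1 = sin(171)*4.6 + cos(171)*-1.6 + 0.2 = 2.4999
After transform 2:
x2 = cos(342)*-7.1931 - sin(342)*2.4999 + -0.7
= -6.7685


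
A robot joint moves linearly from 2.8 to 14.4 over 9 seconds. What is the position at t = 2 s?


s = t/T = 2/9 = 0.2222
p(t) = p0 + (pf-p0)*s
= 2.8 + (14.4 - 2.8) * 0.2222
= 5.3778


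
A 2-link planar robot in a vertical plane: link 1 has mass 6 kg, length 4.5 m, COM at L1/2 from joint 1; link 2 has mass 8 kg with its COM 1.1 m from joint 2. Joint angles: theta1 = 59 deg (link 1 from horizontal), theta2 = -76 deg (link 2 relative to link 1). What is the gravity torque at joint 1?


Horizontal distance from joint 1 to link-1 COM:
  x_c1 = (L1/2)*cos(t1) = 2.25 * 0.515 = 1.1588 m
Horizontal distance from joint 1 to link-2 COM:
  x_c2 = L1*cos(t1) + Lc2*cos(t1+t2)
       = 4.5*0.515 + 1.1*0.9563 = 3.3696 m
tau1 = m1*g*x_c1 + m2*g*x_c2
     = 6*9.81*1.1588 + 8*9.81*3.3696
     = 68.2091 + 264.4467
     = 332.6558 Nm


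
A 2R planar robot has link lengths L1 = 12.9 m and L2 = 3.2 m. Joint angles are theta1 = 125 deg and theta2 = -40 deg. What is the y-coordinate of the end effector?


Convert angles to radians: theta1 = 2.1817, theta2 = -0.6981
y = L1*sin(theta1) + L2*sin(theta1+theta2)
y = 10.5671 + 3.1878
y = 13.7549


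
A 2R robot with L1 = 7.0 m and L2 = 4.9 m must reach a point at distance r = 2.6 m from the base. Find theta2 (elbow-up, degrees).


cos(theta2) = (r^2 - L1^2 - L2^2) / (2*L1*L2)
cos(theta2) = (6.76 - 49.0 - 24.01) / 68.6
cos(theta2) = -0.965743
theta2 = 164.9597 degrees


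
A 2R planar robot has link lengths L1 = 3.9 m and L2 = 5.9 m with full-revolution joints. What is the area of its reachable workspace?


r_max = L1 + L2 = 9.8 m
r_min = |L1 - L2| = 2.0 m
Area = pi*(r_max^2 - r_min^2)
= pi*(96.04 - 4.0)
= pi * 92.04
= 289.1522 m^2


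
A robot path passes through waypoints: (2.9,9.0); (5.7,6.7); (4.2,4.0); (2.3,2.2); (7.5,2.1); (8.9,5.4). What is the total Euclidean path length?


Segment lengths:
  seg1 = sqrt((2.8)^2 + (-2.3)^2) = 3.6235
  seg2 = sqrt((-1.5)^2 + (-2.7)^2) = 3.0887
  seg3 = sqrt((-1.9)^2 + (-1.8)^2) = 2.6173
  seg4 = sqrt((5.2)^2 + (-0.1)^2) = 5.201
  seg5 = sqrt((1.4)^2 + (3.3)^2) = 3.5847
Total = 18.1151


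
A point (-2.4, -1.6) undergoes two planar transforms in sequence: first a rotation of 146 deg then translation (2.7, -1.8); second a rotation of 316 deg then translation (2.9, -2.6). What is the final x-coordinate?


After transform 1:
x1 = cos(146)*-2.4 - sin(146)*-1.6 + 2.7 = 5.5844
y1 = sin(146)*-2.4 + cos(146)*-1.6 + -1.8 = -1.8156
After transform 2:
x2 = cos(316)*5.5844 - sin(316)*-1.8156 + 2.9
= 5.6559


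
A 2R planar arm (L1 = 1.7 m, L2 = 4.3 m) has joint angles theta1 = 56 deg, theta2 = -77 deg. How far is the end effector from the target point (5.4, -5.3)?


End effector via forward kinematics:
x = L1*cos(t1) + L2*cos(t1+t2) = 4.965
y = L1*sin(t1) + L2*sin(t1+t2) = -0.1316
Distance to target:
d = sqrt((5.4 - 4.965)^2 + (-5.3 - -0.1316)^2)
= sqrt(0.1892 + 26.7122)
= 5.1867 m


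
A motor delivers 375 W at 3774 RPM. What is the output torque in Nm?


omega = 3774 * 2*pi/60 = 395.2124 rad/s
tau = P / omega = 375 / 395.2124
= 0.9489 Nm


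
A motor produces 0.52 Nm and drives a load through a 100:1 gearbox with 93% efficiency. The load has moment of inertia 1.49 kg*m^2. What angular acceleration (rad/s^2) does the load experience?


tau_out = tau_motor * N * eta
= 0.52 * 100 * 0.93 = 48.36 Nm
alpha = tau_out / I = 48.36 / 1.49
= 32.4564 rad/s^2


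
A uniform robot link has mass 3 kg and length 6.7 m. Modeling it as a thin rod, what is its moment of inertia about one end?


I = (1/3) * m * L^2
= (1/3) * 3 * 6.7^2
= 0.333333 * 3 * 44.89
= 44.89 kg*m^2


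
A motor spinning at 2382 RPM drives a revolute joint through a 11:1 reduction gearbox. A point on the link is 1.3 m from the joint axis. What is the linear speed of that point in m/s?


omega_motor = 2382 * 2*pi/60 = 249.4425 rad/s
omega_joint = omega_motor / 11 = 22.6766 rad/s
v = omega_joint * r = 22.6766 * 1.3
= 29.4796 m/s


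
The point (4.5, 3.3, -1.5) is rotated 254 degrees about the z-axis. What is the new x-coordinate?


Rotation about z-axis: x' = x*cos(theta) - y*sin(theta)
= 4.5 * -0.2756 - 3.3 * -0.9613
= 1.9318


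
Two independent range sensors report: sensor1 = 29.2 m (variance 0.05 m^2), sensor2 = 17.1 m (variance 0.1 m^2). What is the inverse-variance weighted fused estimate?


w1 = (1/var1) / (1/var1 + 1/var2)
   = 20.0 / (20.0 + 10.0) = 0.6667
w2 = 1 - w1 = 0.3333
fused = w1*s1 + w2*s2 = 19.4667 + 5.7
= 25.1667 m


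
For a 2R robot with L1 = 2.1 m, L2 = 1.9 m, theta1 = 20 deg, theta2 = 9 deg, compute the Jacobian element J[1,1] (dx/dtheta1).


J[1,1] = -L1*sin(t1) - L2*sin(t1+t2)
= -2.1*sin(20) - 1.9*sin(29)
= -1.6394


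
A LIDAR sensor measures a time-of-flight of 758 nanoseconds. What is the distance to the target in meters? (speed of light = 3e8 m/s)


tof = 758 ns = 7.58e-07 s
dist = c * tof / 2
= 3e8 * 7.58e-07 / 2
= 113.7 m


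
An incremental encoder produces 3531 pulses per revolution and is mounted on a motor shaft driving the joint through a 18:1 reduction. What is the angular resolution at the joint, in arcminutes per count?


counts per rev = 3531
effective counts at joint = 3531 * 18 = 63558
resolution = 360*60 / 63558
= 0.3398 arcmin/count


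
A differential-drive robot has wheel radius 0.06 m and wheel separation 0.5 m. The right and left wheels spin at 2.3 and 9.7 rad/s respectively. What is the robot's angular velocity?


vR = r*wR = 0.06*2.3 = 0.138 m/s
vL = r*wL = 0.06*9.7 = 0.582 m/s
v = (vR+vL)/2 = 0.36 m/s
omega = (vR-vL)/L = -0.888 rad/s
angular velocity = -0.888 rad/s


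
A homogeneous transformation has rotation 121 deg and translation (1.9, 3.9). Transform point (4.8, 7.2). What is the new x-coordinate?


x' = cos(theta)*px - sin(theta)*py + tx
= -0.515*4.8 - 0.8572*7.2 + 1.9
= -6.7438


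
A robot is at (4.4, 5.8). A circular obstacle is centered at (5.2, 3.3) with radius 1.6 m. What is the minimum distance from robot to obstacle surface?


center_dist = sqrt((4.4-5.2)^2 + (5.8-3.3)^2)
= sqrt(0.64 + 6.25)
= 2.6249
min_dist = center_dist - radius = 2.6249 - 1.6 = 1.0249 m


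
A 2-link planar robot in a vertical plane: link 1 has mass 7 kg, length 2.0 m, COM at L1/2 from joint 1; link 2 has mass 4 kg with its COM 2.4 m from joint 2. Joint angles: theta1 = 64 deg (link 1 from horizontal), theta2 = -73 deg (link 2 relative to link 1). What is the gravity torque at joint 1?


Horizontal distance from joint 1 to link-1 COM:
  x_c1 = (L1/2)*cos(t1) = 1.0 * 0.4384 = 0.4384 m
Horizontal distance from joint 1 to link-2 COM:
  x_c2 = L1*cos(t1) + Lc2*cos(t1+t2)
       = 2.0*0.4384 + 2.4*0.9877 = 3.2472 m
tau1 = m1*g*x_c1 + m2*g*x_c2
     = 7*9.81*0.4384 + 4*9.81*3.2472
     = 30.1029 + 127.4199
     = 157.5229 Nm


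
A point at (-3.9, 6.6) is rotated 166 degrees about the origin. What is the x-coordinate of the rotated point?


x' = x*cos(theta) - y*sin(theta)
cos(166 deg) = -0.9703, sin(166 deg) = 0.2419
x' = -3.9 * -0.9703 - 6.6 * 0.2419
= 3.7842 - 1.5967
= 2.1875


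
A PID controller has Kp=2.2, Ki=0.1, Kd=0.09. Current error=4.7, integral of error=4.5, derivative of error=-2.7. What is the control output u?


u = Kp*e + Ki*int(e) + Kd*de/dt
= 2.2*4.7 + 0.1*4.5 + 0.09*(-2.7)
= 10.34 + 0.45 + -0.243
= 10.547


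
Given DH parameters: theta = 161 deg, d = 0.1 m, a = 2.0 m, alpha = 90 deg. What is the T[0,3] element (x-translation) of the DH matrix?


T[0,3] = a * cos(theta)
= 2.0 * cos(161 deg)
= 2.0 * -0.9455
= -1.891
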